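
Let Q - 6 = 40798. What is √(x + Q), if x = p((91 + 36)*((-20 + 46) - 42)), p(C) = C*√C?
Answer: 2*√(10201 - 2032*I*√127) ≈ 265.59 - 172.44*I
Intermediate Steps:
Q = 40804 (Q = 6 + 40798 = 40804)
p(C) = C^(3/2)
x = -8128*I*√127 (x = ((91 + 36)*((-20 + 46) - 42))^(3/2) = (127*(26 - 42))^(3/2) = (127*(-16))^(3/2) = (-2032)^(3/2) = -8128*I*√127 ≈ -91598.0*I)
√(x + Q) = √(-8128*I*√127 + 40804) = √(40804 - 8128*I*√127)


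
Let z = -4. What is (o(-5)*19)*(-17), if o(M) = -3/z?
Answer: -969/4 ≈ -242.25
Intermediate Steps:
o(M) = ¾ (o(M) = -3/(-4) = -3*(-¼) = ¾)
(o(-5)*19)*(-17) = ((¾)*19)*(-17) = (57/4)*(-17) = -969/4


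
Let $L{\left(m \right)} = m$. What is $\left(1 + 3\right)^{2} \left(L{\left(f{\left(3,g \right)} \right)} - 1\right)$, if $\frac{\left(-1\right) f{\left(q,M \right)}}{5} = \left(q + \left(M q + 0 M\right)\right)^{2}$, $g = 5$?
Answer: $-25936$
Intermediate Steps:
$f{\left(q,M \right)} = - 5 \left(q + M q\right)^{2}$ ($f{\left(q,M \right)} = - 5 \left(q + \left(M q + 0 M\right)\right)^{2} = - 5 \left(q + \left(M q + 0\right)\right)^{2} = - 5 \left(q + M q\right)^{2}$)
$\left(1 + 3\right)^{2} \left(L{\left(f{\left(3,g \right)} \right)} - 1\right) = \left(1 + 3\right)^{2} \left(- 5 \cdot 3^{2} \left(1 + 5\right)^{2} - 1\right) = 4^{2} \left(\left(-5\right) 9 \cdot 6^{2} - 1\right) = 16 \left(\left(-5\right) 9 \cdot 36 - 1\right) = 16 \left(-1620 - 1\right) = 16 \left(-1621\right) = -25936$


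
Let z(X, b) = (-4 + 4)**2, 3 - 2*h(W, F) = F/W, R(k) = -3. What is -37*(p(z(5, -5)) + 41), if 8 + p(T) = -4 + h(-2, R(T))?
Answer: -4403/4 ≈ -1100.8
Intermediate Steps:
h(W, F) = 3/2 - F/(2*W)
z(X, b) = 0 (z(X, b) = 0**2 = 0)
p(T) = -45/4 (p(T) = -8 + (-4 + (1/2)*(-1*(-3) + 3*(-2))/(-2)) = -8 + (-4 + (1/2)*(-1/2)*(3 - 6)) = -8 + (-4 + (1/2)*(-1/2)*(-3)) = -8 + (-4 + 3/4) = -8 - 13/4 = -45/4)
-37*(p(z(5, -5)) + 41) = -37*(-45/4 + 41) = -37*119/4 = -4403/4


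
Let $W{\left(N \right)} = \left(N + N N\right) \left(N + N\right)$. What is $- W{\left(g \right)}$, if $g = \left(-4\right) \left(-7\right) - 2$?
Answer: $-36504$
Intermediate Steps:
$g = 26$ ($g = 28 - 2 = 26$)
$W{\left(N \right)} = 2 N \left(N + N^{2}\right)$ ($W{\left(N \right)} = \left(N + N^{2}\right) 2 N = 2 N \left(N + N^{2}\right)$)
$- W{\left(g \right)} = - 2 \cdot 26^{2} \left(1 + 26\right) = - 2 \cdot 676 \cdot 27 = \left(-1\right) 36504 = -36504$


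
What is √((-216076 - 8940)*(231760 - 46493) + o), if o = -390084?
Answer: 2*I*√10422107339 ≈ 2.0418e+5*I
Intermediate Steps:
√((-216076 - 8940)*(231760 - 46493) + o) = √((-216076 - 8940)*(231760 - 46493) - 390084) = √(-225016*185267 - 390084) = √(-41688039272 - 390084) = √(-41688429356) = 2*I*√10422107339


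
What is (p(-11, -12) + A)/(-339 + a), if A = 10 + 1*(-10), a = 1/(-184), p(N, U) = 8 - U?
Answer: -3680/62377 ≈ -0.058996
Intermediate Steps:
a = -1/184 ≈ -0.0054348
A = 0 (A = 10 - 10 = 0)
(p(-11, -12) + A)/(-339 + a) = ((8 - 1*(-12)) + 0)/(-339 - 1/184) = ((8 + 12) + 0)/(-62377/184) = (20 + 0)*(-184/62377) = 20*(-184/62377) = -3680/62377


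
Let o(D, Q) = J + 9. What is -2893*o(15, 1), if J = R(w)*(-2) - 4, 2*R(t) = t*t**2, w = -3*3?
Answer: -2123462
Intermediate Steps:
w = -9
R(t) = t**3/2 (R(t) = (t*t**2)/2 = t**3/2)
J = 725 (J = ((1/2)*(-9)**3)*(-2) - 4 = ((1/2)*(-729))*(-2) - 4 = -729/2*(-2) - 4 = 729 - 4 = 725)
o(D, Q) = 734 (o(D, Q) = 725 + 9 = 734)
-2893*o(15, 1) = -2893*734 = -2123462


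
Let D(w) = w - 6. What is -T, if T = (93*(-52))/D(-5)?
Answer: -4836/11 ≈ -439.64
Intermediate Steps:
D(w) = -6 + w
T = 4836/11 (T = (93*(-52))/(-6 - 5) = -4836/(-11) = -4836*(-1/11) = 4836/11 ≈ 439.64)
-T = -1*4836/11 = -4836/11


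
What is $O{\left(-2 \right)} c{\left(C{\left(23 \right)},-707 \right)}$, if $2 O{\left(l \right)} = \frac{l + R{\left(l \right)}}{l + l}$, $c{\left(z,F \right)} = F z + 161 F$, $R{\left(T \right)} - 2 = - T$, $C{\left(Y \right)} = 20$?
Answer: $\frac{127967}{4} \approx 31992.0$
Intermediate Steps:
$R{\left(T \right)} = 2 - T$
$c{\left(z,F \right)} = 161 F + F z$
$O{\left(l \right)} = \frac{1}{2 l}$ ($O{\left(l \right)} = \frac{\left(l - \left(-2 + l\right)\right) \frac{1}{l + l}}{2} = \frac{2 \frac{1}{2 l}}{2} = \frac{1}{2 l}$)
$O{\left(-2 \right)} c{\left(C{\left(23 \right)},-707 \right)} = \frac{1}{2 \left(-2\right)} \left(- 707 \left(161 + 20\right)\right) = \frac{1}{2} \left(- \frac{1}{2}\right) \left(\left(-707\right) 181\right) = \left(- \frac{1}{4}\right) \left(-127967\right) = \frac{127967}{4}$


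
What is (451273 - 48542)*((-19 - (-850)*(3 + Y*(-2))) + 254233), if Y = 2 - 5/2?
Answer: 103749143834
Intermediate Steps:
Y = -1/2 (Y = 2 - 5/2 = -1/2 ≈ -0.50000)
(451273 - 48542)*((-19 - (-850)*(3 + Y*(-2))) + 254233) = (451273 - 48542)*((-19 - (-850)*(3 - 1/2*(-2))) + 254233) = 402731*((-19 - (-850)*(3 + 1)) + 254233) = 402731*((-19 - (-850)*4) + 254233) = 402731*((-19 - 85*(-40)) + 254233) = 402731*((-19 + 3400) + 254233) = 402731*(3381 + 254233) = 402731*257614 = 103749143834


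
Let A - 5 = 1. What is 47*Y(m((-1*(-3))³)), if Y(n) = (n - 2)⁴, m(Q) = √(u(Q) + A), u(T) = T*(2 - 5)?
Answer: 180527 + 133480*I*√3 ≈ 1.8053e+5 + 2.3119e+5*I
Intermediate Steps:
A = 6 (A = 5 + 1 = 6)
u(T) = -3*T (u(T) = T*(-3) = -3*T)
m(Q) = √(6 - 3*Q) (m(Q) = √(-3*Q + 6) = √(6 - 3*Q))
Y(n) = (-2 + n)⁴
47*Y(m((-1*(-3))³)) = 47*(-2 + √(6 - 3*(-1*(-3))³))⁴ = 47*(-2 + √(6 - 3*3³))⁴ = 47*(-2 + √(6 - 3*27))⁴ = 47*(-2 + √(6 - 81))⁴ = 47*(-2 + √(-75))⁴ = 47*(-2 + 5*I*√3)⁴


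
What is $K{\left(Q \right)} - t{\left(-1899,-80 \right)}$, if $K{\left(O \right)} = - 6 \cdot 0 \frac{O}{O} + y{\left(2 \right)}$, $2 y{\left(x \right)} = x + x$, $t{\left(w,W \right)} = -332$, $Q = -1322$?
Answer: $334$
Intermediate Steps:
$y{\left(x \right)} = x$ ($y{\left(x \right)} = \frac{x + x}{2} = \frac{2 x}{2} = x$)
$K{\left(O \right)} = 2$ ($K{\left(O \right)} = - 6 \cdot 0 \frac{O}{O} + 2 = - 6 \cdot 0 \cdot 1 + 2 = \left(-6\right) 0 + 2 = 0 + 2 = 2$)
$K{\left(Q \right)} - t{\left(-1899,-80 \right)} = 2 - -332 = 2 + 332 = 334$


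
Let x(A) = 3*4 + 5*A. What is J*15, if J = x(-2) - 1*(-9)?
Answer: 165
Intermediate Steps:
x(A) = 12 + 5*A
J = 11 (J = (12 + 5*(-2)) - 1*(-9) = (12 - 10) + 9 = 2 + 9 = 11)
J*15 = 11*15 = 165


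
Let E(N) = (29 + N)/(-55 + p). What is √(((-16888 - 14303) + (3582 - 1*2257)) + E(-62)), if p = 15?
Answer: I*√11946070/20 ≈ 172.82*I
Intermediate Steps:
E(N) = -29/40 - N/40 (E(N) = (29 + N)/(-55 + 15) = (29 + N)/(-40) = (29 + N)*(-1/40) = -29/40 - N/40)
√(((-16888 - 14303) + (3582 - 1*2257)) + E(-62)) = √(((-16888 - 14303) + (3582 - 1*2257)) + (-29/40 - 1/40*(-62))) = √((-31191 + (3582 - 2257)) + (-29/40 + 31/20)) = √((-31191 + 1325) + 33/40) = √(-29866 + 33/40) = √(-1194607/40) = I*√11946070/20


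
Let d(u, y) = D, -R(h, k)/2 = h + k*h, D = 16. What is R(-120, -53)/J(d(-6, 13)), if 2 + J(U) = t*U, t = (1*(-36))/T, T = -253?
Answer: -315744/7 ≈ -45106.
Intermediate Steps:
R(h, k) = -2*h - 2*h*k (R(h, k) = -2*(h + k*h) = -2*(h + h*k) = -2*h - 2*h*k)
d(u, y) = 16
t = 36/253 (t = (1*(-36))/(-253) = -36*(-1/253) = 36/253 ≈ 0.14229)
J(U) = -2 + 36*U/253
R(-120, -53)/J(d(-6, 13)) = (-2*(-120)*(1 - 53))/(-2 + (36/253)*16) = (-2*(-120)*(-52))/(-2 + 576/253) = -12480/70/253 = -12480*253/70 = -315744/7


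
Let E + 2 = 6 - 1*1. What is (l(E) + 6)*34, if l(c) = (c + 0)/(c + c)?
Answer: 221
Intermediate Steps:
E = 3 (E = -2 + (6 - 1*1) = -2 + (6 - 1) = -2 + 5 = 3)
l(c) = ½ (l(c) = c/((2*c)) = c*(1/(2*c)) = ½)
(l(E) + 6)*34 = (½ + 6)*34 = (13/2)*34 = 221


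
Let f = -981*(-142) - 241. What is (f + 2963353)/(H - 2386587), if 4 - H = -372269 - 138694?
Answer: -1551207/937810 ≈ -1.6541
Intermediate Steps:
H = 510967 (H = 4 - (-372269 - 138694) = 4 - 1*(-510963) = 4 + 510963 = 510967)
f = 139061 (f = 139302 - 241 = 139061)
(f + 2963353)/(H - 2386587) = (139061 + 2963353)/(510967 - 2386587) = 3102414/(-1875620) = 3102414*(-1/1875620) = -1551207/937810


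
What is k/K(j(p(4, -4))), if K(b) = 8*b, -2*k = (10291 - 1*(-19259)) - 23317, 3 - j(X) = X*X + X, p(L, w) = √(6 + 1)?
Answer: 6233/36 - 6233*√7/144 ≈ 58.618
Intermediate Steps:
p(L, w) = √7
j(X) = 3 - X - X² (j(X) = 3 - (X*X + X) = 3 - (X² + X) = 3 - (X + X²) = 3 + (-X - X²) = 3 - X - X²)
k = -6233/2 (k = -((10291 - 1*(-19259)) - 23317)/2 = -((10291 + 19259) - 23317)/2 = -(29550 - 23317)/2 = -½*6233 = -6233/2 ≈ -3116.5)
k/K(j(p(4, -4))) = -6233*1/(8*(3 - √7 - (√7)²))/2 = -6233*1/(8*(3 - √7 - 1*7))/2 = -6233*1/(8*(3 - √7 - 7))/2 = -6233*1/(8*(-4 - √7))/2 = -6233/(2*(-32 - 8*√7))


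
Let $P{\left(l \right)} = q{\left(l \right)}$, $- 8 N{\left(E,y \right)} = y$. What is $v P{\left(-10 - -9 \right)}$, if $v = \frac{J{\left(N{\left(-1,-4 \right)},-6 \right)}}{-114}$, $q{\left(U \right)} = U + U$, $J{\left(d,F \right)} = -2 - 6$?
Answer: $- \frac{8}{57} \approx -0.14035$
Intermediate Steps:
$N{\left(E,y \right)} = - \frac{y}{8}$
$J{\left(d,F \right)} = -8$ ($J{\left(d,F \right)} = -2 - 6 = -8$)
$q{\left(U \right)} = 2 U$
$P{\left(l \right)} = 2 l$
$v = \frac{4}{57}$ ($v = - \frac{8}{-114} = \left(-8\right) \left(- \frac{1}{114}\right) = \frac{4}{57} \approx 0.070175$)
$v P{\left(-10 - -9 \right)} = \frac{4 \cdot 2 \left(-10 - -9\right)}{57} = \frac{4 \cdot 2 \left(-10 + 9\right)}{57} = \frac{4 \cdot 2 \left(-1\right)}{57} = \frac{4}{57} \left(-2\right) = - \frac{8}{57}$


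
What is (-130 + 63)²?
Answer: 4489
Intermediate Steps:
(-130 + 63)² = (-67)² = 4489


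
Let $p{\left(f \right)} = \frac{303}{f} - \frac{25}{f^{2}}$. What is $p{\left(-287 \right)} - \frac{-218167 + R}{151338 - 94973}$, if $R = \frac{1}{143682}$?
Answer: $\frac{268217998539791}{95296648988310} \approx 2.8146$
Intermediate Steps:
$R = \frac{1}{143682} \approx 6.9598 \cdot 10^{-6}$
$p{\left(f \right)} = - \frac{25}{f^{2}} + \frac{303}{f}$ ($p{\left(f \right)} = \frac{303}{f} - \frac{25}{f^{2}} = - \frac{25}{f^{2}} + \frac{303}{f}$)
$p{\left(-287 \right)} - \frac{-218167 + R}{151338 - 94973} = \frac{-25 + 303 \left(-287\right)}{82369} - \frac{-218167 + \frac{1}{143682}}{151338 - 94973} = \frac{-25 - 86961}{82369} - - \frac{31346670893}{143682 \cdot 56365} = \frac{1}{82369} \left(-86986\right) - \left(- \frac{31346670893}{143682}\right) \frac{1}{56365} = - \frac{86986}{82369} - - \frac{31346670893}{8098635930} = - \frac{86986}{82369} + \frac{31346670893}{8098635930} = \frac{268217998539791}{95296648988310}$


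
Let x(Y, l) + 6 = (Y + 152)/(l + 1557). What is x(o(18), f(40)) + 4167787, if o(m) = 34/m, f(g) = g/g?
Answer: 58440626567/14022 ≈ 4.1678e+6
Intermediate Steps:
f(g) = 1
x(Y, l) = -6 + (152 + Y)/(1557 + l) (x(Y, l) = -6 + (Y + 152)/(l + 1557) = -6 + (152 + Y)/(1557 + l))
x(o(18), f(40)) + 4167787 = (-9190 + 34/18 - 6*1)/(1557 + 1) + 4167787 = (-9190 + 34*(1/18) - 6)/1558 + 4167787 = (-9190 + 17/9 - 6)/1558 + 4167787 = (1/1558)*(-82747/9) + 4167787 = -82747/14022 + 4167787 = 58440626567/14022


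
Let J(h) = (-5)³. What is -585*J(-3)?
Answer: 73125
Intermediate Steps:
J(h) = -125
-585*J(-3) = -585*(-125) = 73125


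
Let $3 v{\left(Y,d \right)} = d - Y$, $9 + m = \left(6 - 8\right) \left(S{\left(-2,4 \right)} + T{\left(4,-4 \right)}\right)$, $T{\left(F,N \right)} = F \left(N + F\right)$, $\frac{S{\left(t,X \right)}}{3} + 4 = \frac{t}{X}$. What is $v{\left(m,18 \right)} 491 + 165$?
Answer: $165$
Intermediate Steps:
$S{\left(t,X \right)} = -12 + \frac{3 t}{X}$ ($S{\left(t,X \right)} = -12 + 3 \frac{t}{X} = -12 + \frac{3 t}{X}$)
$T{\left(F,N \right)} = F \left(F + N\right)$
$m = 18$ ($m = -9 + \left(6 - 8\right) \left(\left(-12 + 3 \left(-2\right) \frac{1}{4}\right) + 4 \left(4 - 4\right)\right) = -9 - 2 \left(\left(-12 + 3 \left(-2\right) \frac{1}{4}\right) + 4 \cdot 0\right) = -9 - 2 \left(\left(-12 - \frac{3}{2}\right) + 0\right) = -9 - 2 \left(- \frac{27}{2} + 0\right) = -9 - -27 = -9 + 27 = 18$)
$v{\left(Y,d \right)} = - \frac{Y}{3} + \frac{d}{3}$ ($v{\left(Y,d \right)} = \frac{d - Y}{3} = - \frac{Y}{3} + \frac{d}{3}$)
$v{\left(m,18 \right)} 491 + 165 = \left(\left(- \frac{1}{3}\right) 18 + \frac{1}{3} \cdot 18\right) 491 + 165 = \left(-6 + 6\right) 491 + 165 = 0 \cdot 491 + 165 = 0 + 165 = 165$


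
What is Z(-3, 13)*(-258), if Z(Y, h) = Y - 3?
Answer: 1548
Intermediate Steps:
Z(Y, h) = -3 + Y
Z(-3, 13)*(-258) = (-3 - 3)*(-258) = -6*(-258) = 1548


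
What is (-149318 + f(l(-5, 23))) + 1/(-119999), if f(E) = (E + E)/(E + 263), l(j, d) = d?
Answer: -232933887972/1559987 ≈ -1.4932e+5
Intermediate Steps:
f(E) = 2*E/(263 + E) (f(E) = (2*E)/(263 + E) = 2*E/(263 + E))
(-149318 + f(l(-5, 23))) + 1/(-119999) = (-149318 + 2*23/(263 + 23)) + 1/(-119999) = (-149318 + 2*23/286) - 1/119999 = (-149318 + 2*23*(1/286)) - 1/119999 = (-149318 + 23/143) - 1/119999 = -21352451/143 - 1/119999 = -232933887972/1559987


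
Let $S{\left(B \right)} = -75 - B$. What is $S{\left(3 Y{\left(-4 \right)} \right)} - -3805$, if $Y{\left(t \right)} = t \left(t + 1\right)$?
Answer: $3694$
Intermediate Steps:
$Y{\left(t \right)} = t \left(1 + t\right)$
$S{\left(3 Y{\left(-4 \right)} \right)} - -3805 = \left(-75 - 3 \left(- 4 \left(1 - 4\right)\right)\right) - -3805 = \left(-75 - 3 \left(\left(-4\right) \left(-3\right)\right)\right) + 3805 = \left(-75 - 3 \cdot 12\right) + 3805 = \left(-75 - 36\right) + 3805 = -111 + 3805 = 3694$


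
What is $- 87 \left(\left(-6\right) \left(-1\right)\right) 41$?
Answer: $-21402$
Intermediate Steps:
$- 87 \left(\left(-6\right) \left(-1\right)\right) 41 = \left(-87\right) 6 \cdot 41 = \left(-522\right) 41 = -21402$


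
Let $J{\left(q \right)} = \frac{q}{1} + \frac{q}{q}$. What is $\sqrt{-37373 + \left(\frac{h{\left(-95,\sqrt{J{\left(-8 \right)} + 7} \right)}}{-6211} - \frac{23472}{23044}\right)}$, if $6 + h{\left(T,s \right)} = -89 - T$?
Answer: $\frac{i \sqrt{1240410824681}}{5761} \approx 193.32 i$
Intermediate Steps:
$J{\left(q \right)} = 1 + q$ ($J{\left(q \right)} = q 1 + 1 = q + 1 = 1 + q$)
$h{\left(T,s \right)} = -95 - T$ ($h{\left(T,s \right)} = -6 - \left(89 + T\right) = -95 - T$)
$\sqrt{-37373 + \left(\frac{h{\left(-95,\sqrt{J{\left(-8 \right)} + 7} \right)}}{-6211} - \frac{23472}{23044}\right)} = \sqrt{-37373 - \left(\frac{5868}{5761} - \frac{-95 - -95}{-6211}\right)} = \sqrt{-37373 - \left(\frac{5868}{5761} - \left(-95 + 95\right) \left(- \frac{1}{6211}\right)\right)} = \sqrt{-37373 + \left(0 \left(- \frac{1}{6211}\right) - \frac{5868}{5761}\right)} = \sqrt{-37373 + \left(0 - \frac{5868}{5761}\right)} = \sqrt{-37373 - \frac{5868}{5761}} = \sqrt{- \frac{215311721}{5761}} = \frac{i \sqrt{1240410824681}}{5761}$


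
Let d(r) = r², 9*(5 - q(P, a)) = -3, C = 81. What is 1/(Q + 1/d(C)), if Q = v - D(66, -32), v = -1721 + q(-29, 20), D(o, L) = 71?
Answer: -6561/11722319 ≈ -0.00055970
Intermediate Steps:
q(P, a) = 16/3 (q(P, a) = 5 - ⅑*(-3) = 5 + ⅓ = 16/3)
v = -5147/3 (v = -1721 + 16/3 = -5147/3 ≈ -1715.7)
Q = -5360/3 (Q = -5147/3 - 1*71 = -5147/3 - 71 = -5360/3 ≈ -1786.7)
1/(Q + 1/d(C)) = 1/(-5360/3 + 1/(81²)) = 1/(-5360/3 + 1/6561) = 1/(-11722319/6561) = -6561/11722319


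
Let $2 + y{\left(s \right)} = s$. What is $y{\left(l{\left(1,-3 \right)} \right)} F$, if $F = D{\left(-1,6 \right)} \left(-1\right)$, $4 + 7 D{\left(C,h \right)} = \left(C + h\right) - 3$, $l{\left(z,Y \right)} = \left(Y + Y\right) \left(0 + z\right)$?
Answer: $- \frac{16}{7} \approx -2.2857$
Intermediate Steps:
$l{\left(z,Y \right)} = 2 Y z$
$D{\left(C,h \right)} = -1 + \frac{C}{7} + \frac{h}{7}$ ($D{\left(C,h \right)} = - \frac{4}{7} + \frac{\left(C + h\right) - 3}{7} = - \frac{4}{7} + \frac{-3 + C + h}{7} = - \frac{4}{7} + \left(- \frac{3}{7} + \frac{C}{7} + \frac{h}{7}\right) = -1 + \frac{C}{7} + \frac{h}{7}$)
$y{\left(s \right)} = -2 + s$
$F = \frac{2}{7}$ ($F = \left(-1 + \frac{1}{7} \left(-1\right) + \frac{1}{7} \cdot 6\right) \left(-1\right) = \left(-1 - \frac{1}{7} + \frac{6}{7}\right) \left(-1\right) = \left(- \frac{2}{7}\right) \left(-1\right) = \frac{2}{7} \approx 0.28571$)
$y{\left(l{\left(1,-3 \right)} \right)} F = \left(-2 + 2 \left(-3\right) 1\right) \frac{2}{7} = \left(-2 - 6\right) \frac{2}{7} = \left(-8\right) \frac{2}{7} = - \frac{16}{7}$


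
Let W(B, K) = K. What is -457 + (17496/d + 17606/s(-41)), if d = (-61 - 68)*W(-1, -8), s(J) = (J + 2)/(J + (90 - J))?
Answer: -22957726/559 ≈ -41069.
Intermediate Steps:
s(J) = 1/45 + J/90 (s(J) = (2 + J)/90 = (2 + J)*(1/90) = 1/45 + J/90)
d = 1032 (d = (-61 - 68)*(-8) = -129*(-8) = 1032)
-457 + (17496/d + 17606/s(-41)) = -457 + (17496/1032 + 17606/(1/45 + (1/90)*(-41))) = -457 + (17496*(1/1032) + 17606/(1/45 - 41/90)) = -457 + (729/43 + 17606/(-13/30)) = -457 + (729/43 + 17606*(-30/13)) = -457 + (729/43 - 528180/13) = -457 - 22702263/559 = -22957726/559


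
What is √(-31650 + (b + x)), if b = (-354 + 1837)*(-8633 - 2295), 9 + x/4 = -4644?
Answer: I*√16256486 ≈ 4031.9*I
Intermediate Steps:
x = -18612 (x = -36 + 4*(-4644) = -36 - 18576 = -18612)
b = -16206224 (b = 1483*(-10928) = -16206224)
√(-31650 + (b + x)) = √(-31650 + (-16206224 - 18612)) = √(-31650 - 16224836) = √(-16256486) = I*√16256486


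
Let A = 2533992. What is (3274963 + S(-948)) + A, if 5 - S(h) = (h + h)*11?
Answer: 5829816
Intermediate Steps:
S(h) = 5 - 22*h (S(h) = 5 - (h + h)*11 = 5 - 2*h*11 = 5 - 22*h)
(3274963 + S(-948)) + A = (3274963 + (5 - 22*(-948))) + 2533992 = (3274963 + (5 + 20856)) + 2533992 = (3274963 + 20861) + 2533992 = 3295824 + 2533992 = 5829816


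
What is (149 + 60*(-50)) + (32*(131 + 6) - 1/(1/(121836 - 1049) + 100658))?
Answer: 18638486518664/12158177847 ≈ 1533.0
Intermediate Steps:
(149 + 60*(-50)) + (32*(131 + 6) - 1/(1/(121836 - 1049) + 100658)) = (149 - 3000) + (32*137 - 1/(1/120787 + 100658)) = -2851 + (4384 - 1/(1/120787 + 100658)) = -2851 + (4384 - 1/12158177847/120787) = -2851 + (4384 - 1*120787/12158177847) = -2851 + (4384 - 120787/12158177847) = -2851 + 53301451560461/12158177847 = 18638486518664/12158177847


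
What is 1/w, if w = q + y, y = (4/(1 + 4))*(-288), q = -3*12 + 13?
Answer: -5/1267 ≈ -0.0039463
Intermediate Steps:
q = -23 (q = -36 + 13 = -23)
y = -1152/5 (y = (4/5)*(-288) = ((⅕)*4)*(-288) = (⅘)*(-288) = -1152/5 ≈ -230.40)
w = -1267/5 (w = -23 - 1152/5 = -1267/5 ≈ -253.40)
1/w = 1/(-1267/5) = -5/1267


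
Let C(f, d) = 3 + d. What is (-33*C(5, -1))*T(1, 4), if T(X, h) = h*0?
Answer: 0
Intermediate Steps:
T(X, h) = 0
(-33*C(5, -1))*T(1, 4) = -33*(3 - 1)*0 = -33*2*0 = -66*0 = 0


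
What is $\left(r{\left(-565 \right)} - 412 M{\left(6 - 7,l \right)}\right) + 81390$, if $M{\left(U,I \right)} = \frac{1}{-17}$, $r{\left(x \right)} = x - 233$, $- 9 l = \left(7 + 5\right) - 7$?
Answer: $\frac{1370476}{17} \approx 80616.0$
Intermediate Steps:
$l = - \frac{5}{9}$ ($l = - \frac{\left(7 + 5\right) - 7}{9} = - \frac{12 - 7}{9} = \left(- \frac{1}{9}\right) 5 = - \frac{5}{9} \approx -0.55556$)
$r{\left(x \right)} = -233 + x$
$M{\left(U,I \right)} = - \frac{1}{17}$
$\left(r{\left(-565 \right)} - 412 M{\left(6 - 7,l \right)}\right) + 81390 = \left(\left(-233 - 565\right) - - \frac{412}{17}\right) + 81390 = \left(-798 + \frac{412}{17}\right) + 81390 = - \frac{13154}{17} + 81390 = \frac{1370476}{17}$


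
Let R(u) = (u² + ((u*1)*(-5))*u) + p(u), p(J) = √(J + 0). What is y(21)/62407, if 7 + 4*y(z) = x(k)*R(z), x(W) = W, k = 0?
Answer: -7/249628 ≈ -2.8042e-5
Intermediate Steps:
p(J) = √J
R(u) = √u - 4*u² (R(u) = (u² + ((u*1)*(-5))*u) + √u = (u² + (u*(-5))*u) + √u = (u² + (-5*u)*u) + √u = (u² - 5*u²) + √u = -4*u² + √u = √u - 4*u²)
y(z) = -7/4 (y(z) = -7/4 + (0*(√z - 4*z²))/4 = -7/4 + (¼)*0 = -7/4 + 0 = -7/4)
y(21)/62407 = -7/4/62407 = -7/4*1/62407 = -7/249628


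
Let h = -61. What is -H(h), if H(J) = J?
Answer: 61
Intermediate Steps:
-H(h) = -1*(-61) = 61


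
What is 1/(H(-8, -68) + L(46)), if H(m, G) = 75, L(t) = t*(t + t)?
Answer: 1/4307 ≈ 0.00023218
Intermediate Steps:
L(t) = 2*t² (L(t) = t*(2*t) = 2*t²)
1/(H(-8, -68) + L(46)) = 1/(75 + 2*46²) = 1/(75 + 2*2116) = 1/(75 + 4232) = 1/4307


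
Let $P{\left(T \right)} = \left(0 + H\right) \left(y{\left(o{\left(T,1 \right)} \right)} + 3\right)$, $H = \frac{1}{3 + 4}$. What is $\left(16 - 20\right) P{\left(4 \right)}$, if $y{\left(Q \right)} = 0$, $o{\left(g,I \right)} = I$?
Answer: $- \frac{12}{7} \approx -1.7143$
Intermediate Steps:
$H = \frac{1}{7} \approx 0.14286$
$P{\left(T \right)} = \frac{3}{7}$ ($P{\left(T \right)} = \left(0 + \frac{1}{7}\right) \left(0 + 3\right) = \frac{1}{7} \cdot 3 = \frac{3}{7}$)
$\left(16 - 20\right) P{\left(4 \right)} = \left(16 - 20\right) \frac{3}{7} = \left(-4\right) \frac{3}{7} = - \frac{12}{7}$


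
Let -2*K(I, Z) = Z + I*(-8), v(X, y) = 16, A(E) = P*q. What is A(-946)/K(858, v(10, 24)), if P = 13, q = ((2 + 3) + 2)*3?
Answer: 273/3424 ≈ 0.079731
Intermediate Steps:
q = 21 (q = (5 + 2)*3 = 7*3 = 21)
A(E) = 273 (A(E) = 13*21 = 273)
K(I, Z) = 4*I - Z/2 (K(I, Z) = -(Z + I*(-8))/2 = -(Z - 8*I)/2 = 4*I - Z/2)
A(-946)/K(858, v(10, 24)) = 273/(4*858 - 1/2*16) = 273/(3432 - 8) = 273/3424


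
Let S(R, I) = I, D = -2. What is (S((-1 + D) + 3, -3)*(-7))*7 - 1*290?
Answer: -143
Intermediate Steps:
(S((-1 + D) + 3, -3)*(-7))*7 - 1*290 = -3*(-7)*7 - 1*290 = 21*7 - 290 = 147 - 290 = -143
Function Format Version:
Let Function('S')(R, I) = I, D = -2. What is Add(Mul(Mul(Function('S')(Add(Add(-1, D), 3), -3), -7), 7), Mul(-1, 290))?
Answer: -143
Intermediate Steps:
Add(Mul(Mul(Function('S')(Add(Add(-1, D), 3), -3), -7), 7), Mul(-1, 290)) = Add(Mul(Mul(-3, -7), 7), Mul(-1, 290)) = Add(Mul(21, 7), -290) = Add(147, -290) = -143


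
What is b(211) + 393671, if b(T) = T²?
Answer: 438192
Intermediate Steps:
b(211) + 393671 = 211² + 393671 = 44521 + 393671 = 438192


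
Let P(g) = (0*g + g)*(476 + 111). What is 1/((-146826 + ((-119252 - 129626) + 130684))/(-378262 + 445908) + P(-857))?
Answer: -33823/17015097067 ≈ -1.9878e-6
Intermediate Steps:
P(g) = 587*g (P(g) = (0 + g)*587 = g*587 = 587*g)
1/((-146826 + ((-119252 - 129626) + 130684))/(-378262 + 445908) + P(-857)) = 1/((-146826 + ((-119252 - 129626) + 130684))/(-378262 + 445908) + 587*(-857)) = 1/((-146826 + (-248878 + 130684))/67646 - 503059) = 1/((-146826 - 118194)*(1/67646) - 503059) = 1/(-265020*1/67646 - 503059) = 1/(-132510/33823 - 503059) = 1/(-17015097067/33823) = -33823/17015097067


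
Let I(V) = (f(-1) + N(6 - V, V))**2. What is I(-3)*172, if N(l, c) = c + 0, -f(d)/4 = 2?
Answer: 20812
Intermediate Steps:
f(d) = -8 (f(d) = -4*2 = -8)
N(l, c) = c
I(V) = (-8 + V)**2
I(-3)*172 = (-8 - 3)**2*172 = (-11)**2*172 = 121*172 = 20812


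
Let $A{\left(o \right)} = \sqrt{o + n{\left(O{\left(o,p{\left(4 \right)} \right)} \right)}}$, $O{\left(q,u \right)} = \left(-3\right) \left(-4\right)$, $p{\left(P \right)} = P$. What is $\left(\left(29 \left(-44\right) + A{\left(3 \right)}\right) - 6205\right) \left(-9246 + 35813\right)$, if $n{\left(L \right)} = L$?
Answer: $-198747727 + 26567 \sqrt{15} \approx -1.9864 \cdot 10^{8}$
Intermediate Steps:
$O{\left(q,u \right)} = 12$
$A{\left(o \right)} = \sqrt{12 + o}$ ($A{\left(o \right)} = \sqrt{o + 12} = \sqrt{12 + o}$)
$\left(\left(29 \left(-44\right) + A{\left(3 \right)}\right) - 6205\right) \left(-9246 + 35813\right) = \left(\left(29 \left(-44\right) + \sqrt{12 + 3}\right) - 6205\right) \left(-9246 + 35813\right) = \left(\left(-1276 + \sqrt{15}\right) - 6205\right) 26567 = \left(-7481 + \sqrt{15}\right) 26567 = -198747727 + 26567 \sqrt{15}$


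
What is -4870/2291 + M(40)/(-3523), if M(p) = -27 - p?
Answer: -17003513/8071193 ≈ -2.1067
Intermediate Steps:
-4870/2291 + M(40)/(-3523) = -4870/2291 + (-27 - 1*40)/(-3523) = -4870*1/2291 + (-27 - 40)*(-1/3523) = -4870/2291 - 67*(-1/3523) = -4870/2291 + 67/3523 = -17003513/8071193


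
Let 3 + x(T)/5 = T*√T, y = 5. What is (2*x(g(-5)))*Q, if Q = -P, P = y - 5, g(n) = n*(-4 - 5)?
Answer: 0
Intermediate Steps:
g(n) = -9*n (g(n) = n*(-9) = -9*n)
P = 0 (P = 5 - 5 = 0)
x(T) = -15 + 5*T^(3/2) (x(T) = -15 + 5*(T*√T) = -15 + 5*T^(3/2))
Q = 0 (Q = -1*0 = 0)
(2*x(g(-5)))*Q = (2*(-15 + 5*(-9*(-5))^(3/2)))*0 = (2*(-15 + 5*45^(3/2)))*0 = (2*(-15 + 5*(135*√5)))*0 = (2*(-15 + 675*√5))*0 = (-30 + 1350*√5)*0 = 0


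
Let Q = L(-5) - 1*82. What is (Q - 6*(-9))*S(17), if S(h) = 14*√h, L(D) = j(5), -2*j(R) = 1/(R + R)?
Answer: -3927*√17/10 ≈ -1619.1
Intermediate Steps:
j(R) = -1/(4*R) (j(R) = -1/(2*(R + R)) = -1/(2*R)/2 = -1/(4*R))
L(D) = -1/20 (L(D) = -¼/5 = -¼*⅕ = -1/20)
Q = -1641/20 (Q = -1/20 - 1*82 = -1/20 - 82 = -1641/20 ≈ -82.050)
(Q - 6*(-9))*S(17) = (-1641/20 - 6*(-9))*(14*√17) = (-1641/20 + 54)*(14*√17) = -3927*√17/10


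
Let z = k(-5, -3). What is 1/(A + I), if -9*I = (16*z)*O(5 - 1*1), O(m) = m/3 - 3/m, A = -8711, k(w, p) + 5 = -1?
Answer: -9/78343 ≈ -0.00011488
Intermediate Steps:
k(w, p) = -6 (k(w, p) = -5 - 1 = -6)
z = -6
O(m) = -3/m + m/3 (O(m) = m*(1/3) - 3/m = m/3 - 3/m = -3/m + m/3)
I = 56/9 (I = -16*(-6)*(-3/(5 - 1*1) + (5 - 1*1)/3)/9 = -(-32)*(-3/(5 - 1) + (5 - 1)/3)/3 = -(-32)*(-3/4 + (1/3)*4)/3 = -(-32)*(-3*1/4 + 4/3)/3 = -(-32)*(-3/4 + 4/3)/3 = -(-32)*7/(3*12) = -1/9*(-56) = 56/9 ≈ 6.2222)
1/(A + I) = 1/(-8711 + 56/9) = 1/(-78343/9) = -9/78343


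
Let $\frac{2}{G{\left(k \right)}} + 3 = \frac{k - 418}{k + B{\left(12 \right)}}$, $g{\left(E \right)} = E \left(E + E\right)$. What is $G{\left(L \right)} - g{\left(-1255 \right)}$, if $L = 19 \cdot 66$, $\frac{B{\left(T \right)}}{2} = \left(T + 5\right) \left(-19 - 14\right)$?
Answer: $- \frac{15750247}{5} \approx -3.15 \cdot 10^{6}$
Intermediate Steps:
$B{\left(T \right)} = -330 - 66 T$ ($B{\left(T \right)} = 2 \left(T + 5\right) \left(-19 - 14\right) = 2 \left(5 + T\right) \left(-33\right) = 2 \left(-165 - 33 T\right) = -330 - 66 T$)
$g{\left(E \right)} = 2 E^{2}$ ($g{\left(E \right)} = E 2 E = 2 E^{2}$)
$L = 1254$
$G{\left(k \right)} = \frac{2}{-3 + \frac{-418 + k}{-1122 + k}}$ ($G{\left(k \right)} = \frac{2}{-3 + \frac{k - 418}{k - 1122}} = \frac{2}{-3 + \frac{-418 + k}{k - 1122}} = \frac{2}{-3 + \frac{-418 + k}{-1122 + k}}$)
$G{\left(L \right)} - g{\left(-1255 \right)} = \frac{1122 - 1254}{-1474 + 1254} - 2 \left(-1255\right)^{2} = \frac{1122 - 1254}{-220} - 2 \cdot 1575025 = \left(- \frac{1}{220}\right) \left(-132\right) - 3150050 = \frac{3}{5} - 3150050 = - \frac{15750247}{5}$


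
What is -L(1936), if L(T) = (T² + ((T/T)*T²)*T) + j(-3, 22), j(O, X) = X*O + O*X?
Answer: -7260061820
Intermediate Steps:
j(O, X) = 2*O*X (j(O, X) = O*X + O*X = 2*O*X)
L(T) = -132 + T² + T³ (L(T) = (T² + ((T/T)*T²)*T) + 2*(-3)*22 = (T² + (1*T²)*T) - 132 = (T² + T²*T) - 132 = (T² + T³) - 132 = -132 + T² + T³)
-L(1936) = -(-132 + 1936² + 1936³) = -(-132 + 3748096 + 7256313856) = -1*7260061820 = -7260061820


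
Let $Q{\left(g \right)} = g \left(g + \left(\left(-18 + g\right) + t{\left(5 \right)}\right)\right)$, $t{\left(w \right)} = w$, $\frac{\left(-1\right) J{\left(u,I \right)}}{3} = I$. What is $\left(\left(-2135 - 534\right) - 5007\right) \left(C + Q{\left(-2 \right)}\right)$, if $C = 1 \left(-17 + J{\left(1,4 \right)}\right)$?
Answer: $-38380$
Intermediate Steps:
$J{\left(u,I \right)} = - 3 I$
$C = -29$ ($C = 1 \left(-17 - 12\right) = 1 \left(-29\right) = -29$)
$Q{\left(g \right)} = g \left(-13 + 2 g\right)$ ($Q{\left(g \right)} = g \left(g + \left(\left(-18 + g\right) + 5\right)\right) = g \left(g + \left(-13 + g\right)\right) = g \left(-13 + 2 g\right)$)
$\left(\left(-2135 - 534\right) - 5007\right) \left(C + Q{\left(-2 \right)}\right) = \left(\left(-2135 - 534\right) - 5007\right) \left(-29 - 2 \left(-13 + 2 \left(-2\right)\right)\right) = \left(\left(-2135 - 534\right) - 5007\right) \left(-29 - 2 \left(-13 - 4\right)\right) = \left(-2669 - 5007\right) \left(-29 - -34\right) = - 7676 \left(-29 + 34\right) = \left(-7676\right) 5 = -38380$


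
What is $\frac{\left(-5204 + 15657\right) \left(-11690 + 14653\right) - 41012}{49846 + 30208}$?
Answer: $\frac{30931227}{80054} \approx 386.38$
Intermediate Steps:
$\frac{\left(-5204 + 15657\right) \left(-11690 + 14653\right) - 41012}{49846 + 30208} = \frac{10453 \cdot 2963 - 41012}{80054} = \left(30972239 - 41012\right) \frac{1}{80054} = 30931227 \cdot \frac{1}{80054} = \frac{30931227}{80054}$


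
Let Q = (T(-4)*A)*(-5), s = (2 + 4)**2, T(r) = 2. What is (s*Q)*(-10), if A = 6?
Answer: 21600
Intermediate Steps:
s = 36 (s = 6**2 = 36)
Q = -60 (Q = (2*6)*(-5) = 12*(-5) = -60)
(s*Q)*(-10) = (36*(-60))*(-10) = -2160*(-10) = 21600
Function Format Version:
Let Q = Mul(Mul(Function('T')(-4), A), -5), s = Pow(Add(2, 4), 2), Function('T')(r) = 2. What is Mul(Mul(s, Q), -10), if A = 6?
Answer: 21600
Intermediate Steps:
s = 36 (s = Pow(6, 2) = 36)
Q = -60 (Q = Mul(Mul(2, 6), -5) = Mul(12, -5) = -60)
Mul(Mul(s, Q), -10) = Mul(Mul(36, -60), -10) = Mul(-2160, -10) = 21600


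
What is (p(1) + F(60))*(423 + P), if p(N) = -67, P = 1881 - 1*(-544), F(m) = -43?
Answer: -313280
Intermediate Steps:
P = 2425 (P = 1881 + 544 = 2425)
(p(1) + F(60))*(423 + P) = (-67 - 43)*(423 + 2425) = -110*2848 = -313280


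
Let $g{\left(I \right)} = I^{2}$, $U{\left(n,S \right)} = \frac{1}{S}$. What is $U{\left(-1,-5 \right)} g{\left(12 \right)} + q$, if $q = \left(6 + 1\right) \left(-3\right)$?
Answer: $- \frac{249}{5} \approx -49.8$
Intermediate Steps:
$q = -21$ ($q = 7 \left(-3\right) = -21$)
$U{\left(-1,-5 \right)} g{\left(12 \right)} + q = \frac{12^{2}}{-5} - 21 = \left(- \frac{1}{5}\right) 144 - 21 = - \frac{144}{5} - 21 = - \frac{249}{5}$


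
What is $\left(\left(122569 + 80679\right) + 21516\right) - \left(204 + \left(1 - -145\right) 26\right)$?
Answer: $220764$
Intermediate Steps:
$\left(\left(122569 + 80679\right) + 21516\right) - \left(204 + \left(1 - -145\right) 26\right) = \left(203248 + 21516\right) - \left(204 + \left(1 + 145\right) 26\right) = 224764 - \left(204 + 146 \cdot 26\right) = 224764 - \left(204 + 3796\right) = 224764 - 4000 = 220764$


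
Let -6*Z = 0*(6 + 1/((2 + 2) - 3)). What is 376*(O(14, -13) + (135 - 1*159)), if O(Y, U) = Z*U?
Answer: -9024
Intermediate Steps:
Z = 0 (Z = -0*(6 + 1/((2 + 2) - 3)) = -0*(6 + 1/(4 - 3)) = -0*(6 + 1/1) = -0*(6 + 1) = -0*7 = -⅙*0 = 0)
O(Y, U) = 0 (O(Y, U) = 0*U = 0)
376*(O(14, -13) + (135 - 1*159)) = 376*(0 + (135 - 1*159)) = 376*(0 + (135 - 159)) = 376*(0 - 24) = 376*(-24) = -9024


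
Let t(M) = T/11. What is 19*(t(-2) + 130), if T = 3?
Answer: 27227/11 ≈ 2475.2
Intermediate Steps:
t(M) = 3/11
19*(t(-2) + 130) = 19*(3/11 + 130) = 19*(1433/11) = 27227/11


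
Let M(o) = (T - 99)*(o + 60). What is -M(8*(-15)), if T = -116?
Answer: -12900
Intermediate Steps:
M(o) = -12900 - 215*o (M(o) = (-116 - 99)*(o + 60) = -215*(60 + o) = -12900 - 215*o)
-M(8*(-15)) = -(-12900 - 1720*(-15)) = -(-12900 - 215*(-120)) = -(-12900 + 25800) = -1*12900 = -12900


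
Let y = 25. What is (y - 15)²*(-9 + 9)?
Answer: 0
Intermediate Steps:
(y - 15)²*(-9 + 9) = (25 - 15)²*(-9 + 9) = 10²*0 = 100*0 = 0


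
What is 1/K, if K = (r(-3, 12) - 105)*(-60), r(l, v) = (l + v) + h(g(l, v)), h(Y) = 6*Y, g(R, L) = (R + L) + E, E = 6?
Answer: 1/360 ≈ 0.0027778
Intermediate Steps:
g(R, L) = 6 + L + R (g(R, L) = (R + L) + 6 = (L + R) + 6 = 6 + L + R)
r(l, v) = 36 + 7*l + 7*v (r(l, v) = (l + v) + 6*(6 + v + l) = (l + v) + 6*(6 + l + v) = (l + v) + (36 + 6*l + 6*v) = 36 + 7*l + 7*v)
K = 360 (K = ((36 + 7*(-3) + 7*12) - 105)*(-60) = ((36 - 21 + 84) - 105)*(-60) = (99 - 105)*(-60) = -6*(-60) = 360)
1/K = 1/360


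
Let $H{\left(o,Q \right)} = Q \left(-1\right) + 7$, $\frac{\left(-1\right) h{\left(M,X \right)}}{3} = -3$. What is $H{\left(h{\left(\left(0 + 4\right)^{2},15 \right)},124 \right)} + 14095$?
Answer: $13978$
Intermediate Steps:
$h{\left(M,X \right)} = 9$ ($h{\left(M,X \right)} = \left(-3\right) \left(-3\right) = 9$)
$H{\left(o,Q \right)} = 7 - Q$ ($H{\left(o,Q \right)} = - Q + 7 = 7 - Q$)
$H{\left(h{\left(\left(0 + 4\right)^{2},15 \right)},124 \right)} + 14095 = \left(7 - 124\right) + 14095 = -117 + 14095 = 13978$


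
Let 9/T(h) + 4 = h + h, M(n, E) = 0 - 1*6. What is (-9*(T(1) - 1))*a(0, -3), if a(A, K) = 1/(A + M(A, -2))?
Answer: -33/4 ≈ -8.2500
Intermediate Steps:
M(n, E) = -6 (M(n, E) = 0 - 6 = -6)
T(h) = 9/(-4 + 2*h) (T(h) = 9/(-4 + (h + h)) = 9/(-4 + 2*h))
a(A, K) = 1/(-6 + A) (a(A, K) = 1/(A - 6) = 1/(-6 + A))
(-9*(T(1) - 1))*a(0, -3) = (-9*(9/(2*(-2 + 1)) - 1))/(-6 + 0) = -9*((9/2)/(-1) - 1)/(-6) = -9*((9/2)*(-1) - 1)*(-⅙) = -9*(-9/2 - 1)*(-⅙) = -9*(-11/2)*(-⅙) = (99/2)*(-⅙) = -33/4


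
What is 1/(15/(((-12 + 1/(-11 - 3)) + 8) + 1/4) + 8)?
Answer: 107/436 ≈ 0.24541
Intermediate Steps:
1/(15/(((-12 + 1/(-11 - 3)) + 8) + 1/4) + 8) = 1/(15/(((-12 + 1/(-14)) + 8) + 1/4) + 8) = 1/(15/(((-12 - 1/14) + 8) + 1/4) + 8) = 1/(15/((-169/14 + 8) + 1/4) + 8) = 1/(15/(-57/14 + 1/4) + 8) = 1/(15/(-107/28) + 8) = 1/(15*(-28/107) + 8) = 1/(-420/107 + 8) = 1/(436/107) = 107/436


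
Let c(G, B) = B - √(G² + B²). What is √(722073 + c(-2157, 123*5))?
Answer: √(722688 - 3*√558986) ≈ 848.79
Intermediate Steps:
c(G, B) = B - √(B² + G²)
√(722073 + c(-2157, 123*5)) = √(722073 + (123*5 - √((123*5)² + (-2157)²))) = √(722073 + (615 - √(615² + 4652649))) = √(722073 + (615 - √(378225 + 4652649))) = √(722073 + (615 - √5030874)) = √(722073 + (615 - 3*√558986)) = √(722688 - 3*√558986)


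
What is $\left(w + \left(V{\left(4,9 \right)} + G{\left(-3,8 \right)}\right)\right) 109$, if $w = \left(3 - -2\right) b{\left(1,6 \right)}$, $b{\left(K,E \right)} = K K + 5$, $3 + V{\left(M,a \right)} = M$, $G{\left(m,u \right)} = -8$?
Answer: $2507$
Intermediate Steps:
$V{\left(M,a \right)} = -3 + M$
$b{\left(K,E \right)} = 5 + K^{2}$ ($b{\left(K,E \right)} = K^{2} + 5 = 5 + K^{2}$)
$w = 30$ ($w = \left(3 - -2\right) \left(5 + 1^{2}\right) = \left(3 + 2\right) \left(5 + 1\right) = 5 \cdot 6 = 30$)
$\left(w + \left(V{\left(4,9 \right)} + G{\left(-3,8 \right)}\right)\right) 109 = \left(30 + \left(\left(-3 + 4\right) - 8\right)\right) 109 = \left(30 + \left(1 - 8\right)\right) 109 = \left(30 - 7\right) 109 = 23 \cdot 109 = 2507$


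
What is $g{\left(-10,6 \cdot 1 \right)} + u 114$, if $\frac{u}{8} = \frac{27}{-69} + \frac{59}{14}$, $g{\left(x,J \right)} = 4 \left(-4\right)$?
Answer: $\frac{558760}{161} \approx 3470.6$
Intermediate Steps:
$g{\left(x,J \right)} = -16$
$u = \frac{4924}{161}$ ($u = 8 \left(\frac{27}{-69} + \frac{59}{14}\right) = 8 \left(27 \left(- \frac{1}{69}\right) + 59 \cdot \frac{1}{14}\right) = 8 \left(- \frac{9}{23} + \frac{59}{14}\right) = 8 \cdot \frac{1231}{322} = \frac{4924}{161} \approx 30.584$)
$g{\left(-10,6 \cdot 1 \right)} + u 114 = -16 + \frac{4924}{161} \cdot 114 = -16 + \frac{561336}{161} = \frac{558760}{161}$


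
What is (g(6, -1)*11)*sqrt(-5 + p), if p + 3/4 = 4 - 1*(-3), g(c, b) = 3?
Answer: 33*sqrt(5)/2 ≈ 36.895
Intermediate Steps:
p = 25/4 (p = -3/4 + (4 - 1*(-3)) = -3/4 + (4 + 3) = -3/4 + 7 = 25/4 ≈ 6.2500)
(g(6, -1)*11)*sqrt(-5 + p) = (3*11)*sqrt(-5 + 25/4) = 33*sqrt(5/4) = 33*(sqrt(5)/2) = 33*sqrt(5)/2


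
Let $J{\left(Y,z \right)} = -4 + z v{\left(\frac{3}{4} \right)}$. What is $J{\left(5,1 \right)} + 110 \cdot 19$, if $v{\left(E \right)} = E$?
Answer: $\frac{8347}{4} \approx 2086.8$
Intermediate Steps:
$J{\left(Y,z \right)} = -4 + \frac{3 z}{4}$ ($J{\left(Y,z \right)} = -4 + z \frac{3}{4} = -4 + \frac{3 z}{4}$)
$J{\left(5,1 \right)} + 110 \cdot 19 = \left(-4 + \frac{3}{4} \cdot 1\right) + 110 \cdot 19 = \left(-4 + \frac{3}{4}\right) + 2090 = - \frac{13}{4} + 2090 = \frac{8347}{4}$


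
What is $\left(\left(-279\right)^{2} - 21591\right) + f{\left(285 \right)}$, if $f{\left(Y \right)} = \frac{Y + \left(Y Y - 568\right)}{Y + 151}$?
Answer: $\frac{12302971}{218} \approx 56436.0$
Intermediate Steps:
$f{\left(Y \right)} = \frac{-568 + Y + Y^{2}}{151 + Y}$ ($f{\left(Y \right)} = \frac{Y + \left(Y^{2} - 568\right)}{151 + Y} = \frac{Y + \left(-568 + Y^{2}\right)}{151 + Y} = \frac{-568 + Y + Y^{2}}{151 + Y}$)
$\left(\left(-279\right)^{2} - 21591\right) + f{\left(285 \right)} = \left(\left(-279\right)^{2} - 21591\right) + \frac{-568 + 285 + 285^{2}}{151 + 285} = \left(77841 - 21591\right) + \frac{-568 + 285 + 81225}{436} = 56250 + \frac{1}{436} \cdot 80942 = 56250 + \frac{40471}{218} = \frac{12302971}{218}$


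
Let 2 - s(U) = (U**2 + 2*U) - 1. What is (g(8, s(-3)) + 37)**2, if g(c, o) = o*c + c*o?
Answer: 1369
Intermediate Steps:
s(U) = 3 - U**2 - 2*U (s(U) = 2 - ((U**2 + 2*U) - 1) = 2 - (-1 + U**2 + 2*U) = 2 + (1 - U**2 - 2*U) = 3 - U**2 - 2*U)
g(c, o) = 2*c*o (g(c, o) = c*o + c*o = 2*c*o)
(g(8, s(-3)) + 37)**2 = (2*8*(3 - 1*(-3)**2 - 2*(-3)) + 37)**2 = (2*8*(3 - 1*9 + 6) + 37)**2 = (2*8*(3 - 9 + 6) + 37)**2 = (2*8*0 + 37)**2 = (0 + 37)**2 = 37**2 = 1369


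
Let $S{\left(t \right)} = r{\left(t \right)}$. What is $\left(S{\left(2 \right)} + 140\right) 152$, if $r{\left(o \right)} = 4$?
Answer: $21888$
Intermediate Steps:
$S{\left(t \right)} = 4$
$\left(S{\left(2 \right)} + 140\right) 152 = \left(4 + 140\right) 152 = 144 \cdot 152 = 21888$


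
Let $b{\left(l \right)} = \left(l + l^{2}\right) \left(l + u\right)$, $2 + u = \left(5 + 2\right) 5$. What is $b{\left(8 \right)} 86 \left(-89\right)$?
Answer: $-22594608$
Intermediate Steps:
$u = 33$ ($u = -2 + \left(5 + 2\right) 5 = -2 + 7 \cdot 5 = -2 + 35 = 33$)
$b{\left(l \right)} = \left(33 + l\right) \left(l + l^{2}\right)$ ($b{\left(l \right)} = \left(l + l^{2}\right) \left(l + 33\right) = \left(l + l^{2}\right) \left(33 + l\right) = \left(33 + l\right) \left(l + l^{2}\right)$)
$b{\left(8 \right)} 86 \left(-89\right) = 8 \left(33 + 8^{2} + 34 \cdot 8\right) 86 \left(-89\right) = 8 \left(33 + 64 + 272\right) 86 \left(-89\right) = 8 \cdot 369 \cdot 86 \left(-89\right) = 2952 \cdot 86 \left(-89\right) = 253872 \left(-89\right) = -22594608$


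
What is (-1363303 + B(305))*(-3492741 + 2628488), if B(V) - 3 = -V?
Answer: 1178499712065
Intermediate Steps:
B(V) = 3 - V
(-1363303 + B(305))*(-3492741 + 2628488) = (-1363303 + (3 - 1*305))*(-3492741 + 2628488) = (-1363303 + (3 - 305))*(-864253) = (-1363303 - 302)*(-864253) = -1363605*(-864253) = 1178499712065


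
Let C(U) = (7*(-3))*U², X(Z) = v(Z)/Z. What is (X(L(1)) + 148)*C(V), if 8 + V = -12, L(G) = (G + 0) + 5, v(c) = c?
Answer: -1251600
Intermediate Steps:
L(G) = 5 + G (L(G) = G + 5 = 5 + G)
V = -20 (V = -8 - 12 = -20)
X(Z) = 1 (X(Z) = Z/Z = 1)
C(U) = -21*U²
(X(L(1)) + 148)*C(V) = (1 + 148)*(-21*(-20)²) = 149*(-21*400) = 149*(-8400) = -1251600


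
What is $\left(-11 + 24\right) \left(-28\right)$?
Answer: $-364$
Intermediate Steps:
$\left(-11 + 24\right) \left(-28\right) = 13 \left(-28\right) = -364$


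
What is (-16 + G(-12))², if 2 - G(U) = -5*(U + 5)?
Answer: 2401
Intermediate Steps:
G(U) = 27 + 5*U (G(U) = 2 - (-5)*(U + 5) = 2 - (-5)*(5 + U) = 2 - (-25 - 5*U) = 2 + (25 + 5*U) = 27 + 5*U)
(-16 + G(-12))² = (-16 + (27 + 5*(-12)))² = (-16 + (27 - 60))² = (-16 - 33)² = (-49)² = 2401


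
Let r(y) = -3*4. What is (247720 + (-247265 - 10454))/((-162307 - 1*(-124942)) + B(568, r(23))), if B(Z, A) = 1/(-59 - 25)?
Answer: 839916/3138661 ≈ 0.26760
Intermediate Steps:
r(y) = -12
B(Z, A) = -1/84 (B(Z, A) = 1/(-84) = -1/84)
(247720 + (-247265 - 10454))/((-162307 - 1*(-124942)) + B(568, r(23))) = (247720 + (-247265 - 10454))/((-162307 - 1*(-124942)) - 1/84) = (247720 - 257719)/((-162307 + 124942) - 1/84) = -9999/(-37365 - 1/84) = -9999/(-3138661/84) = -9999*(-84/3138661) = 839916/3138661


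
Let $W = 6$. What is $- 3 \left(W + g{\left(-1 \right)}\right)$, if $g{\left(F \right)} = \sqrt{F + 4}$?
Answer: $-18 - 3 \sqrt{3} \approx -23.196$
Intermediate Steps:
$g{\left(F \right)} = \sqrt{4 + F}$
$- 3 \left(W + g{\left(-1 \right)}\right) = - 3 \left(6 + \sqrt{4 - 1}\right) = - 3 \left(6 + \sqrt{3}\right) = -18 - 3 \sqrt{3}$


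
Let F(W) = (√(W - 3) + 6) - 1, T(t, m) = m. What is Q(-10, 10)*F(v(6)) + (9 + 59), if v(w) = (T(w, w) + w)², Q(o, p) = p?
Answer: 118 + 10*√141 ≈ 236.74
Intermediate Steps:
v(w) = 4*w² (v(w) = (w + w)² = (2*w)² = 4*w²)
F(W) = 5 + √(-3 + W) (F(W) = (√(-3 + W) + 6) - 1 = (6 + √(-3 + W)) - 1 = 5 + √(-3 + W))
Q(-10, 10)*F(v(6)) + (9 + 59) = 10*(5 + √(-3 + 4*6²)) + (9 + 59) = 10*(5 + √(-3 + 4*36)) + 68 = 10*(5 + √(-3 + 144)) + 68 = 10*(5 + √141) + 68 = (50 + 10*√141) + 68 = 118 + 10*√141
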